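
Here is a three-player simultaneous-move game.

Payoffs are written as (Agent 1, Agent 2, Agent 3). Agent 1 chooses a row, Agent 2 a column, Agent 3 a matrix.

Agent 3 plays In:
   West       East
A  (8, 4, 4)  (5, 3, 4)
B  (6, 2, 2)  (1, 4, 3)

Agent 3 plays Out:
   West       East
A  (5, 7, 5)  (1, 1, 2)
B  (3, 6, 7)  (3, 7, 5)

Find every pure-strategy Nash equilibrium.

(A, West, Out), (B, East, Out)

Agent 1 against (West, In): payoffs 8, 6 → best response A.
Agent 1 against (West, Out): payoffs 5, 3 → best response A.
Agent 1 against (East, In): payoffs 5, 1 → best response A.
Agent 1 against (East, Out): payoffs 1, 3 → best response B.
Agent 2 against (A, In): payoffs 4, 3 → best response West.
Agent 2 against (A, Out): payoffs 7, 1 → best response West.
Agent 2 against (B, In): payoffs 2, 4 → best response East.
Agent 2 against (B, Out): payoffs 6, 7 → best response East.
Agent 3 against (A, West): payoffs 4, 5 → best response Out.
Agent 3 against (A, East): payoffs 4, 2 → best response In.
Agent 3 against (B, West): payoffs 2, 7 → best response Out.
Agent 3 against (B, East): payoffs 3, 5 → best response Out.
Mutual best responses: (A, West, Out); (B, East, Out).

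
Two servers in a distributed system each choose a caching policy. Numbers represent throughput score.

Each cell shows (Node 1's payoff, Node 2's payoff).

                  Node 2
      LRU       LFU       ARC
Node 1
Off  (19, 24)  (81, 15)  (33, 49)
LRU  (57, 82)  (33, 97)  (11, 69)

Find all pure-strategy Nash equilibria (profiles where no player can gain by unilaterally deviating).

The unique pure-strategy Nash equilibrium is (Off, ARC).

For each player, find the best response to each opponent profile; mutual best responses are the pure NE.
Node 1 against LRU: payoffs 19, 57 → best response LRU.
Node 1 against LFU: payoffs 81, 33 → best response Off.
Node 1 against ARC: payoffs 33, 11 → best response Off.
Node 2 against Off: payoffs 24, 15, 49 → best response ARC.
Node 2 against LRU: payoffs 82, 97, 69 → best response LFU.
Mutual best responses: (Off, ARC).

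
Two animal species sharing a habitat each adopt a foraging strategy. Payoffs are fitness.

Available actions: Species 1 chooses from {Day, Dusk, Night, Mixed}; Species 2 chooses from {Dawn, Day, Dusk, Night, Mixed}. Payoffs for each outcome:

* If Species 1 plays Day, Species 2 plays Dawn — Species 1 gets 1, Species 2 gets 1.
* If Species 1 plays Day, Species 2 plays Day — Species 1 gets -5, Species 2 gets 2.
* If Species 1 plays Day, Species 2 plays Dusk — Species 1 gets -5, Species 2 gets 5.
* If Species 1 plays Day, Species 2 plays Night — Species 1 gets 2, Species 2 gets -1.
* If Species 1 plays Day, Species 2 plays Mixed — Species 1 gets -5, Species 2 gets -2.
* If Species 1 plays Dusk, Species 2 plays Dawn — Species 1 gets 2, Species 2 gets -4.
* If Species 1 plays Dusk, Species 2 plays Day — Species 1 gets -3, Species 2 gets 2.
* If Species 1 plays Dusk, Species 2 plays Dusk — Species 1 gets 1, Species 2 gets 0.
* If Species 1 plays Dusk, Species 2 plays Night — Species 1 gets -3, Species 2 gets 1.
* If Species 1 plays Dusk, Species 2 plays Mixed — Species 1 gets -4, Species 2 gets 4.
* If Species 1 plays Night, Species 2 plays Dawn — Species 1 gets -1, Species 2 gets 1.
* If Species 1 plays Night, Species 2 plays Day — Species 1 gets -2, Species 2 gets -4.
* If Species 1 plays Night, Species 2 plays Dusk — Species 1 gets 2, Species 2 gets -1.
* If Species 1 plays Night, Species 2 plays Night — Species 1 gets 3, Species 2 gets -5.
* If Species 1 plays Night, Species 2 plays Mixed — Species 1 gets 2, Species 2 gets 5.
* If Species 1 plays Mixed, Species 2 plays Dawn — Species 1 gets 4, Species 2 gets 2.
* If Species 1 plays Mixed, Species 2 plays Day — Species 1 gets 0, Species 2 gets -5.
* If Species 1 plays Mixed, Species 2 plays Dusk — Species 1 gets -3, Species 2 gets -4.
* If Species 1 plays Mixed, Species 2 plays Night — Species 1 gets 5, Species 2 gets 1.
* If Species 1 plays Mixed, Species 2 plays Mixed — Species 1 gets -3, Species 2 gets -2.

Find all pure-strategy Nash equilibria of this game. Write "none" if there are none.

Check each profile: it is a Nash equilibrium iff no player can strictly gain by switching unilaterally.
(Day, Dawn): Species 1 can switch to Dusk (1 → 2). Not NE.
(Day, Day): Species 1 can switch to Dusk (-5 → -3). Not NE.
(Day, Dusk): Species 1 can switch to Dusk (-5 → 1). Not NE.
(Day, Night): Species 1 can switch to Night (2 → 3). Not NE.
(Day, Mixed): Species 1 can switch to Dusk (-5 → -4). Not NE.
(Dusk, Dawn): Species 1 can switch to Mixed (2 → 4). Not NE.
(Night, Mixed): Species 1 gets 2, best alternative -3; Species 2 gets 5, best alternative 1. No profitable deviation — NE.
(Mixed, Dawn): Species 1 gets 4, best alternative 2; Species 2 gets 2, best alternative 1. No profitable deviation — NE.
(The remaining 12 profiles each have a profitable deviation by the same check.)

(Night, Mixed), (Mixed, Dawn)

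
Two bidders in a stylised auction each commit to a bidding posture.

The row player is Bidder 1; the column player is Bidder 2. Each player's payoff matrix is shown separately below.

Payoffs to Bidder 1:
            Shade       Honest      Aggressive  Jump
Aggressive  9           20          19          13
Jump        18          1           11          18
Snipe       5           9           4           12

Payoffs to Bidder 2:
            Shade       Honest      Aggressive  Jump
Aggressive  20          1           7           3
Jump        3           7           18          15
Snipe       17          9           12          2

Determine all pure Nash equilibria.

Bidder 1 against Shade: payoffs 9, 18, 5 → best response Jump.
Bidder 1 against Honest: payoffs 20, 1, 9 → best response Aggressive.
Bidder 1 against Aggressive: payoffs 19, 11, 4 → best response Aggressive.
Bidder 1 against Jump: payoffs 13, 18, 12 → best response Jump.
Bidder 2 against Aggressive: payoffs 20, 1, 7, 3 → best response Shade.
Bidder 2 against Jump: payoffs 3, 7, 18, 15 → best response Aggressive.
Bidder 2 against Snipe: payoffs 17, 9, 12, 2 → best response Shade.
No profile is a mutual best response for all players.

No pure-strategy Nash equilibrium.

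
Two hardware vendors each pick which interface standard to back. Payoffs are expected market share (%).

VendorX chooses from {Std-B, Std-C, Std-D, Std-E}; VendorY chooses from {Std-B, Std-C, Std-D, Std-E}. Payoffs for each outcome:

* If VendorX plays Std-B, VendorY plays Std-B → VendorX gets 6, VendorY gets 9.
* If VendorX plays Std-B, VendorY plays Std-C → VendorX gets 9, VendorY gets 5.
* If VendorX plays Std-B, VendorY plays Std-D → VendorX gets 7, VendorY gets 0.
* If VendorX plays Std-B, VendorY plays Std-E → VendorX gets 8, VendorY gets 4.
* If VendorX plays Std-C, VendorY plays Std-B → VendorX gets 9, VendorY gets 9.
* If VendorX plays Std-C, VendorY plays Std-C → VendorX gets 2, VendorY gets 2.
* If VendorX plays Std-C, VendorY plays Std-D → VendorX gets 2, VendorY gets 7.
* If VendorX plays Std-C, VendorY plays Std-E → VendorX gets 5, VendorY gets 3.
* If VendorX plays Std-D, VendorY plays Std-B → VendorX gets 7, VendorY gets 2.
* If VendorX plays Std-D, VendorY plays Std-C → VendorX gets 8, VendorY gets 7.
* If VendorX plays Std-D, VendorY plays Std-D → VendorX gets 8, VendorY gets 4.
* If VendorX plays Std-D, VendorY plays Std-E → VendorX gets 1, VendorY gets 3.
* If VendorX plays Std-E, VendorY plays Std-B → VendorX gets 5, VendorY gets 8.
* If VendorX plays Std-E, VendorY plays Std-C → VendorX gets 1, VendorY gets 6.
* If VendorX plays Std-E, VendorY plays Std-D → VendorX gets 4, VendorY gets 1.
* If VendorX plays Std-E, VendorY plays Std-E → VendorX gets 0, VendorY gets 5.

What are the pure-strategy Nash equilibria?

The unique pure-strategy Nash equilibrium is (Std-C, Std-B).

For each strategy profile, look for a profitable unilateral deviation.
(Std-B, Std-B): VendorX can switch to Std-C (6 → 9). Not NE.
(Std-B, Std-C): VendorY can switch to Std-B (5 → 9). Not NE.
(Std-B, Std-D): VendorX can switch to Std-D (7 → 8). Not NE.
(Std-B, Std-E): VendorY can switch to Std-B (4 → 9). Not NE.
(Std-C, Std-B): VendorX gets 9, best alternative 7; VendorY gets 9, best alternative 7. No profitable deviation — NE.
(Std-C, Std-C): VendorX can switch to Std-B (2 → 9). Not NE.
(Std-C, Std-D): VendorX can switch to Std-B (2 → 7). Not NE.
(The remaining 9 profiles each have a profitable deviation by the same check.)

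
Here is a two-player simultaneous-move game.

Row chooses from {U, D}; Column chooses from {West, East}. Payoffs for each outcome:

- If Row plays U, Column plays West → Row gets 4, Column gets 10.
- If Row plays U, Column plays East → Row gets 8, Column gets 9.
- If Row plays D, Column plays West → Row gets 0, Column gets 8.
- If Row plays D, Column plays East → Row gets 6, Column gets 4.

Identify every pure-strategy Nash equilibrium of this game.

Mark each player's best response to every combination of opponents' strategies; a profile where every player is best-responding is a pure Nash equilibrium.
Row against West: payoffs 4, 0 → best response U.
Row against East: payoffs 8, 6 → best response U.
Column against U: payoffs 10, 9 → best response West.
Column against D: payoffs 8, 4 → best response West.
Mutual best responses: (U, West).

The unique pure-strategy Nash equilibrium is (U, West).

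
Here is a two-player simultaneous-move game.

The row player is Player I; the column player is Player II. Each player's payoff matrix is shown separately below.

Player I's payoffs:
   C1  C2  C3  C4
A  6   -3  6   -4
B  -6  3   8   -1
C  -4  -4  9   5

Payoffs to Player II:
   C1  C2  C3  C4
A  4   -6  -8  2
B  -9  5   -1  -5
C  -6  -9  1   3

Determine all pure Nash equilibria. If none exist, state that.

(A, C1); (B, C2); (C, C4)

Player I against C1: payoffs 6, -6, -4 → best response A.
Player I against C2: payoffs -3, 3, -4 → best response B.
Player I against C3: payoffs 6, 8, 9 → best response C.
Player I against C4: payoffs -4, -1, 5 → best response C.
Player II against A: payoffs 4, -6, -8, 2 → best response C1.
Player II against B: payoffs -9, 5, -1, -5 → best response C2.
Player II against C: payoffs -6, -9, 1, 3 → best response C4.
Mutual best responses: (A, C1); (B, C2); (C, C4).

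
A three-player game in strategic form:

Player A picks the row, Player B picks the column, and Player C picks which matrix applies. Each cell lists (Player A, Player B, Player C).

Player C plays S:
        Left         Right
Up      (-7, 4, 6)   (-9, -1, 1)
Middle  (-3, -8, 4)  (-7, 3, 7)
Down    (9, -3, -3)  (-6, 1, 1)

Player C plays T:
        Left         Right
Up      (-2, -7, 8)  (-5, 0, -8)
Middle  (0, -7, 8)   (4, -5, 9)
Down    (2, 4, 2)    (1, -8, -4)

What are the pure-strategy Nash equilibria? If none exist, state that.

The pure Nash equilibria are (Middle, Right, T); (Down, Left, T); (Down, Right, S).

(Up, Left, S): Player A can switch to Middle (-7 → -3). Not NE.
(Up, Left, T): Player A can switch to Middle (-2 → 0). Not NE.
(Up, Right, S): Player A can switch to Middle (-9 → -7). Not NE.
(Up, Right, T): Player A can switch to Middle (-5 → 4). Not NE.
(Middle, Left, S): Player A can switch to Down (-3 → 9). Not NE.
(Middle, Left, T): Player A can switch to Down (0 → 2). Not NE.
(Middle, Right, T): Player A gets 4, best alternative 1; Player B gets -5, best alternative -7; Player C gets 9, best alternative 7. No profitable deviation — NE.
(Down, Left, T): Player A gets 2, best alternative 0; Player B gets 4, best alternative -8; Player C gets 2, best alternative -3. No profitable deviation — NE.
(Down, Right, S): Player A gets -6, best alternative -7; Player B gets 1, best alternative -3; Player C gets 1, best alternative -4. No profitable deviation — NE.
(The remaining 3 profiles each have a profitable deviation by the same check.)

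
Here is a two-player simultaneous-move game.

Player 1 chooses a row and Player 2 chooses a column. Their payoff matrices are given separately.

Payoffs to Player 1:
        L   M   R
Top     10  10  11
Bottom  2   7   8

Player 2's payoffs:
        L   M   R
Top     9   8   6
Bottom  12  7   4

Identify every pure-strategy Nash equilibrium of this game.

The unique pure-strategy Nash equilibrium is (Top, L).

Player 1 against L: payoffs 10, 2 → best response Top.
Player 1 against M: payoffs 10, 7 → best response Top.
Player 1 against R: payoffs 11, 8 → best response Top.
Player 2 against Top: payoffs 9, 8, 6 → best response L.
Player 2 against Bottom: payoffs 12, 7, 4 → best response L.
Mutual best responses: (Top, L).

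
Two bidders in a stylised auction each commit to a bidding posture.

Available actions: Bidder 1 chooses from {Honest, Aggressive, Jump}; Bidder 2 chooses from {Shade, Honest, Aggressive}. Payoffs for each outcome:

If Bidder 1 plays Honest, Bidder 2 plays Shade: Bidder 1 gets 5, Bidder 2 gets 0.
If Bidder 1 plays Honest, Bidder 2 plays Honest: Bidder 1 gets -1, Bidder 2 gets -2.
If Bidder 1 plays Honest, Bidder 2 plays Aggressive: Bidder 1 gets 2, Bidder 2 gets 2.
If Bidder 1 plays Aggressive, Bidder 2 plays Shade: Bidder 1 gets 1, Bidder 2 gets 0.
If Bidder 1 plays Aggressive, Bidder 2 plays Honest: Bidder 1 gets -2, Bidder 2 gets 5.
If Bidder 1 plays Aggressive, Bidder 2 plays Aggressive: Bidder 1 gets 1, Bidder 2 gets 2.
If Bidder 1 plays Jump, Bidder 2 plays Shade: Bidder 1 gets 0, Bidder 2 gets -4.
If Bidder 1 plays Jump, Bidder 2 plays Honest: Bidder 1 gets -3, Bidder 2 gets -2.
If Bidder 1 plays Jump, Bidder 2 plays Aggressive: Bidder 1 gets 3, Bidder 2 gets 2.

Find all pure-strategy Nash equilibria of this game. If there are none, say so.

(Honest, Shade): Bidder 2 can switch to Aggressive (0 → 2). Not NE.
(Honest, Honest): Bidder 2 can switch to Shade (-2 → 0). Not NE.
(Honest, Aggressive): Bidder 1 can switch to Jump (2 → 3). Not NE.
(Aggressive, Shade): Bidder 1 can switch to Honest (1 → 5). Not NE.
(Aggressive, Honest): Bidder 1 can switch to Honest (-2 → -1). Not NE.
(Aggressive, Aggressive): Bidder 1 can switch to Honest (1 → 2). Not NE.
(Jump, Shade): Bidder 1 can switch to Honest (0 → 5). Not NE.
(Jump, Honest): Bidder 1 can switch to Honest (-3 → -1). Not NE.
(Jump, Aggressive): Bidder 1 gets 3, best alternative 2; Bidder 2 gets 2, best alternative -2. No profitable deviation — NE.

The unique pure-strategy Nash equilibrium is (Jump, Aggressive).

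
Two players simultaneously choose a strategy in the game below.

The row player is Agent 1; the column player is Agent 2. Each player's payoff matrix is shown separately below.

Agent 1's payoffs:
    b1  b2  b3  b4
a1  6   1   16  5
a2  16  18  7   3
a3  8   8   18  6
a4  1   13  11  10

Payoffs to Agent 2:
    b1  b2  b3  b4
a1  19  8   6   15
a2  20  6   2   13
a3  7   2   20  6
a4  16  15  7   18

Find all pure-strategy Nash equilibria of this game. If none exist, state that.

The pure Nash equilibria are (a2, b1); (a3, b3); (a4, b4).

(a1, b1): Agent 1 can switch to a2 (6 → 16). Not NE.
(a1, b2): Agent 1 can switch to a2 (1 → 18). Not NE.
(a1, b3): Agent 1 can switch to a3 (16 → 18). Not NE.
(a1, b4): Agent 1 can switch to a3 (5 → 6). Not NE.
(a2, b1): Agent 1 gets 16, best alternative 8; Agent 2 gets 20, best alternative 13. No profitable deviation — NE.
(a2, b2): Agent 2 can switch to b1 (6 → 20). Not NE.
(a2, b3): Agent 1 can switch to a1 (7 → 16). Not NE.
(a2, b4): Agent 1 can switch to a1 (3 → 5). Not NE.
(a3, b1): Agent 1 can switch to a2 (8 → 16). Not NE.
(a3, b2): Agent 1 can switch to a2 (8 → 18). Not NE.
(a3, b3): Agent 1 gets 18, best alternative 16; Agent 2 gets 20, best alternative 7. No profitable deviation — NE.
(a3, b4): Agent 1 can switch to a4 (6 → 10). Not NE.
(a4, b4): Agent 1 gets 10, best alternative 6; Agent 2 gets 18, best alternative 16. No profitable deviation — NE.
(The remaining 3 profiles each have a profitable deviation by the same check.)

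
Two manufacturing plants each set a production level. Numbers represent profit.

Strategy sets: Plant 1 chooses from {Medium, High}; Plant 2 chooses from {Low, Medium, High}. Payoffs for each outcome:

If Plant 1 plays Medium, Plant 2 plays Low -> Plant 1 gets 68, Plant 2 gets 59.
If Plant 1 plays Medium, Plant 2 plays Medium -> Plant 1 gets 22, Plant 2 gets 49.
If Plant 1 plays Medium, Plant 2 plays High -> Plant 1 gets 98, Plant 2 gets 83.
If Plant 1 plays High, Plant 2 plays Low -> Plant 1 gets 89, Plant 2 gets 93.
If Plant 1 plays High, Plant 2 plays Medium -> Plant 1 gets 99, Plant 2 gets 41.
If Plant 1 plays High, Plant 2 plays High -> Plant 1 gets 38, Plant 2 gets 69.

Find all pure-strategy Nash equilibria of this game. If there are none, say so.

Mark each player's best response to every combination of opponents' strategies; a profile where every player is best-responding is a pure Nash equilibrium.
Plant 1 against Low: payoffs 68, 89 → best response High.
Plant 1 against Medium: payoffs 22, 99 → best response High.
Plant 1 against High: payoffs 98, 38 → best response Medium.
Plant 2 against Medium: payoffs 59, 49, 83 → best response High.
Plant 2 against High: payoffs 93, 41, 69 → best response Low.
Mutual best responses: (Medium, High); (High, Low).

Pure-strategy Nash equilibria: (Medium, High) and (High, Low)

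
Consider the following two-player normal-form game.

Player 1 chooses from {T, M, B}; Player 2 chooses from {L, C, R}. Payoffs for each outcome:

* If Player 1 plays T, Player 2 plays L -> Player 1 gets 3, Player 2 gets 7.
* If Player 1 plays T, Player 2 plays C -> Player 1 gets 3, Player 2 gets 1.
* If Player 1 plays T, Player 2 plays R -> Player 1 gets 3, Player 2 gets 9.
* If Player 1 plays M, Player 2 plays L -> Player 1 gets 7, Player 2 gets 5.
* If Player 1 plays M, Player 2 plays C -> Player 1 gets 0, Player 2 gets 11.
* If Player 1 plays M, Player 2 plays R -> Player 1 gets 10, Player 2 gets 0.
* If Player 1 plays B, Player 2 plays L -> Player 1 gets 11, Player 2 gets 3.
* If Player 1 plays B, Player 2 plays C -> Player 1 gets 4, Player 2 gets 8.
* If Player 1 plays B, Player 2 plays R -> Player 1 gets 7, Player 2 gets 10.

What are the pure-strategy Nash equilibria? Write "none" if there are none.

No pure-strategy Nash equilibrium.

Player 1 against L: payoffs 3, 7, 11 → best response B.
Player 1 against C: payoffs 3, 0, 4 → best response B.
Player 1 against R: payoffs 3, 10, 7 → best response M.
Player 2 against T: payoffs 7, 1, 9 → best response R.
Player 2 against M: payoffs 5, 11, 0 → best response C.
Player 2 against B: payoffs 3, 8, 10 → best response R.
No profile is a mutual best response for all players.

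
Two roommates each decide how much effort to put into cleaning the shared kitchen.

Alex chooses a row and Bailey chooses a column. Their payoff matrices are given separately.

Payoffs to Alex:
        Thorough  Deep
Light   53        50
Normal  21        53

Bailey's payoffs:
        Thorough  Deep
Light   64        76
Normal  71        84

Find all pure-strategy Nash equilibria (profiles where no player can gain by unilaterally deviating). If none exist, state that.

Check each profile: it is a Nash equilibrium iff no player can strictly gain by switching unilaterally.
(Light, Thorough): Bailey can switch to Deep (64 → 76). Not NE.
(Light, Deep): Alex can switch to Normal (50 → 53). Not NE.
(Normal, Thorough): Alex can switch to Light (21 → 53). Not NE.
(Normal, Deep): Alex gets 53, best alternative 50; Bailey gets 84, best alternative 71. No profitable deviation — NE.

The unique pure-strategy Nash equilibrium is (Normal, Deep).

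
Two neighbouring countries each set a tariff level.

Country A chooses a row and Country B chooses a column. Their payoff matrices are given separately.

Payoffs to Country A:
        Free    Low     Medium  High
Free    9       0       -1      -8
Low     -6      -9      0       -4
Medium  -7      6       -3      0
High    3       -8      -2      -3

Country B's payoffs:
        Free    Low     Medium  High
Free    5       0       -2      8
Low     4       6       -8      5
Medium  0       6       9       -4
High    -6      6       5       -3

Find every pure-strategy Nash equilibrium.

none

Country A against Free: payoffs 9, -6, -7, 3 → best response Free.
Country A against Low: payoffs 0, -9, 6, -8 → best response Medium.
Country A against Medium: payoffs -1, 0, -3, -2 → best response Low.
Country A against High: payoffs -8, -4, 0, -3 → best response Medium.
Country B against Free: payoffs 5, 0, -2, 8 → best response High.
Country B against Low: payoffs 4, 6, -8, 5 → best response Low.
Country B against Medium: payoffs 0, 6, 9, -4 → best response Medium.
Country B against High: payoffs -6, 6, 5, -3 → best response Low.
No profile is a mutual best response for all players.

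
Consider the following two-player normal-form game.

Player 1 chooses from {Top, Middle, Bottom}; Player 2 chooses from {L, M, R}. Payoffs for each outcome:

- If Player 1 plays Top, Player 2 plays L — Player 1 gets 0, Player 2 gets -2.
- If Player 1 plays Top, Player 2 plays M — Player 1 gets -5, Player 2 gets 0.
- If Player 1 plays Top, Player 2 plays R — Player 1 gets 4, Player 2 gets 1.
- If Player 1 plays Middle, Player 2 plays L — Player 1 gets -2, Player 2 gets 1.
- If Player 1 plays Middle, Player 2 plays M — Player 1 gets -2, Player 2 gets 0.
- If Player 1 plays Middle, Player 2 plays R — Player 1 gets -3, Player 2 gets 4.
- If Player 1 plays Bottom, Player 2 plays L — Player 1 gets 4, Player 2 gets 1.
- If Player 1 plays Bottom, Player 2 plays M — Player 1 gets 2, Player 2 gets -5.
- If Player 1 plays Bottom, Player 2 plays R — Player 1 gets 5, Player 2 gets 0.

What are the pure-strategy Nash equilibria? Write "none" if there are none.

Pure NE: (Bottom, L)

(Top, L): Player 1 can switch to Bottom (0 → 4). Not NE.
(Top, M): Player 1 can switch to Middle (-5 → -2). Not NE.
(Top, R): Player 1 can switch to Bottom (4 → 5). Not NE.
(Middle, L): Player 1 can switch to Top (-2 → 0). Not NE.
(Middle, M): Player 1 can switch to Bottom (-2 → 2). Not NE.
(Middle, R): Player 1 can switch to Top (-3 → 4). Not NE.
(Bottom, L): Player 1 gets 4, best alternative 0; Player 2 gets 1, best alternative 0. No profitable deviation — NE.
(Bottom, M): Player 2 can switch to L (-5 → 1). Not NE.
(Bottom, R): Player 2 can switch to L (0 → 1). Not NE.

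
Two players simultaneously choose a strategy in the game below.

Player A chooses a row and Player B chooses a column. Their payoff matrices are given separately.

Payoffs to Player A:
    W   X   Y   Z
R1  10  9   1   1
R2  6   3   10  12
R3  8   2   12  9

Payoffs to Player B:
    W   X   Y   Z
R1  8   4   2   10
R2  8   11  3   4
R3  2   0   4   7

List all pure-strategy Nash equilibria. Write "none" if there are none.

No pure-strategy Nash equilibrium.

(R1, W): Player B can switch to Z (8 → 10). Not NE.
(R1, X): Player B can switch to W (4 → 8). Not NE.
(R1, Y): Player A can switch to R2 (1 → 10). Not NE.
(R1, Z): Player A can switch to R2 (1 → 12). Not NE.
(R2, W): Player A can switch to R1 (6 → 10). Not NE.
(R2, X): Player A can switch to R1 (3 → 9). Not NE.
(R2, Y): Player A can switch to R3 (10 → 12). Not NE.
(R2, Z): Player B can switch to W (4 → 8). Not NE.
(R3, W): Player A can switch to R1 (8 → 10). Not NE.
(R3, X): Player A can switch to R1 (2 → 9). Not NE.
(R3, Y): Player B can switch to Z (4 → 7). Not NE.
(R3, Z): Player A can switch to R2 (9 → 12). Not NE.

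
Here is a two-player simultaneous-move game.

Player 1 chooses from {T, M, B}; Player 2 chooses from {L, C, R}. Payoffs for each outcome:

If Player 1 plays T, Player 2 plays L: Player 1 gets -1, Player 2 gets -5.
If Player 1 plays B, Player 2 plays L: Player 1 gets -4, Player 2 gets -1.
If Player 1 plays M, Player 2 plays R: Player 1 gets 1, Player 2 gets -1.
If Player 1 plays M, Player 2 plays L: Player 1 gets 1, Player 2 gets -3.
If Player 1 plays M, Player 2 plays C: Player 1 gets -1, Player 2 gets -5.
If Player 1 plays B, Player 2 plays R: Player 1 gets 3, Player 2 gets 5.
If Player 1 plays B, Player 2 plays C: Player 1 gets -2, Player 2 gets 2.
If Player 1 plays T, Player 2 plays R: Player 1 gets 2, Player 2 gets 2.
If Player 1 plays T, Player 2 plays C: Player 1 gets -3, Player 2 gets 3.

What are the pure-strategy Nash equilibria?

(T, L): Player 1 can switch to M (-1 → 1). Not NE.
(T, C): Player 1 can switch to M (-3 → -1). Not NE.
(T, R): Player 1 can switch to B (2 → 3). Not NE.
(M, L): Player 2 can switch to R (-3 → -1). Not NE.
(M, C): Player 2 can switch to L (-5 → -3). Not NE.
(M, R): Player 1 can switch to T (1 → 2). Not NE.
(B, L): Player 1 can switch to T (-4 → -1). Not NE.
(B, C): Player 1 can switch to M (-2 → -1). Not NE.
(B, R): Player 1 gets 3, best alternative 2; Player 2 gets 5, best alternative 2. No profitable deviation — NE.

The unique pure-strategy Nash equilibrium is (B, R).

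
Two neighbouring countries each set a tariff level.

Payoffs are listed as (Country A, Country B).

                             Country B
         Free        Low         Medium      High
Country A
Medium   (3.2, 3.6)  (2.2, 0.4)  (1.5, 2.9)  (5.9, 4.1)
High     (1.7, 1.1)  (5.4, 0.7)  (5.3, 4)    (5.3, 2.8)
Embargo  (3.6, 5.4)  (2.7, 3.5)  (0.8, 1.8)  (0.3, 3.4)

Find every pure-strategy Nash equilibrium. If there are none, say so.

For each strategy profile, look for a profitable unilateral deviation.
(Medium, Free): Country A can switch to Embargo (3.2 → 3.6). Not NE.
(Medium, Low): Country A can switch to High (2.2 → 5.4). Not NE.
(Medium, Medium): Country A can switch to High (1.5 → 5.3). Not NE.
(Medium, High): Country A gets 5.9, best alternative 5.3; Country B gets 4.1, best alternative 3.6. No profitable deviation — NE.
(High, Free): Country A can switch to Medium (1.7 → 3.2). Not NE.
(High, Low): Country B can switch to Free (0.7 → 1.1). Not NE.
(High, Medium): Country A gets 5.3, best alternative 1.5; Country B gets 4, best alternative 2.8. No profitable deviation — NE.
(High, High): Country A can switch to Medium (5.3 → 5.9). Not NE.
(Embargo, Free): Country A gets 3.6, best alternative 3.2; Country B gets 5.4, best alternative 3.5. No profitable deviation — NE.
(Embargo, Low): Country A can switch to High (2.7 → 5.4). Not NE.
(Embargo, Medium): Country A can switch to Medium (0.8 → 1.5). Not NE.
(Embargo, High): Country A can switch to Medium (0.3 → 5.9). Not NE.

Pure-strategy Nash equilibria: (Medium, High); (High, Medium); (Embargo, Free)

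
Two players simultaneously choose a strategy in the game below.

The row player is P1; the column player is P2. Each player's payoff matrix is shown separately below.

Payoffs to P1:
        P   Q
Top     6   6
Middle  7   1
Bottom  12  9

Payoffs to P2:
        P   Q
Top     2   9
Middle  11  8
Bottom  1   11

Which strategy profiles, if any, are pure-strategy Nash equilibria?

P1 against P: payoffs 6, 7, 12 → best response Bottom.
P1 against Q: payoffs 6, 1, 9 → best response Bottom.
P2 against Top: payoffs 2, 9 → best response Q.
P2 against Middle: payoffs 11, 8 → best response P.
P2 against Bottom: payoffs 1, 11 → best response Q.
Mutual best responses: (Bottom, Q).

Pure NE: (Bottom, Q)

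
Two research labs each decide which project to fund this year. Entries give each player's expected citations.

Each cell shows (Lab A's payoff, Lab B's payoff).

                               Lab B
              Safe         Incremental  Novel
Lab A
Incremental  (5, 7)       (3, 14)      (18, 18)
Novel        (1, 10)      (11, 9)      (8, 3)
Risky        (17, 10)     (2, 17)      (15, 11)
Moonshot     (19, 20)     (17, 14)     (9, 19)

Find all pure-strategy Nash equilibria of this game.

Mark each player's best response to every combination of opponents' strategies; a profile where every player is best-responding is a pure Nash equilibrium.
Lab A against Safe: payoffs 5, 1, 17, 19 → best response Moonshot.
Lab A against Incremental: payoffs 3, 11, 2, 17 → best response Moonshot.
Lab A against Novel: payoffs 18, 8, 15, 9 → best response Incremental.
Lab B against Incremental: payoffs 7, 14, 18 → best response Novel.
Lab B against Novel: payoffs 10, 9, 3 → best response Safe.
Lab B against Risky: payoffs 10, 17, 11 → best response Incremental.
Lab B against Moonshot: payoffs 20, 14, 19 → best response Safe.
Mutual best responses: (Incremental, Novel); (Moonshot, Safe).

(Incremental, Novel); (Moonshot, Safe)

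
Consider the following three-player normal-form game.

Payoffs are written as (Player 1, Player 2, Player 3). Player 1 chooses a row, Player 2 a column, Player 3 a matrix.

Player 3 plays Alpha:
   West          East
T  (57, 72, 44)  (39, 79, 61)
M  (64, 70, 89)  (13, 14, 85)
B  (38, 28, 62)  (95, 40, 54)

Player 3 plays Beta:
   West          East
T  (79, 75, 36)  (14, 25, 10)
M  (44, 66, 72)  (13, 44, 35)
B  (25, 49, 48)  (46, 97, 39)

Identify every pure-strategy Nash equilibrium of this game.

Mark each player's best response to every combination of opponents' strategies; a profile where every player is best-responding is a pure Nash equilibrium.
Player 1 against (West, Alpha): payoffs 57, 64, 38 → best response M.
Player 1 against (West, Beta): payoffs 79, 44, 25 → best response T.
Player 1 against (East, Alpha): payoffs 39, 13, 95 → best response B.
Player 1 against (East, Beta): payoffs 14, 13, 46 → best response B.
Player 2 against (T, Alpha): payoffs 72, 79 → best response East.
Player 2 against (T, Beta): payoffs 75, 25 → best response West.
Player 2 against (M, Alpha): payoffs 70, 14 → best response West.
Player 2 against (M, Beta): payoffs 66, 44 → best response West.
Player 2 against (B, Alpha): payoffs 28, 40 → best response East.
Player 2 against (B, Beta): payoffs 49, 97 → best response East.
Player 3 against (T, West): payoffs 44, 36 → best response Alpha.
Player 3 against (T, East): payoffs 61, 10 → best response Alpha.
Player 3 against (M, West): payoffs 89, 72 → best response Alpha.
Player 3 against (M, East): payoffs 85, 35 → best response Alpha.
Player 3 against (B, West): payoffs 62, 48 → best response Alpha.
Player 3 against (B, East): payoffs 54, 39 → best response Alpha.
Mutual best responses: (M, West, Alpha); (B, East, Alpha).

(M, West, Alpha), (B, East, Alpha)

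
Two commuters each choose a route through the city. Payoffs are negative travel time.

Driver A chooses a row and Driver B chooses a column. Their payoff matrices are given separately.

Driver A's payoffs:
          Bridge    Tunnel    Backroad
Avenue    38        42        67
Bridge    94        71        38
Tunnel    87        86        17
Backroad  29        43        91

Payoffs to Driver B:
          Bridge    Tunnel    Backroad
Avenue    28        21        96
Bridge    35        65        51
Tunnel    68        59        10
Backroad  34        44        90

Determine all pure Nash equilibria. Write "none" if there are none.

(Avenue, Bridge): Driver A can switch to Bridge (38 → 94). Not NE.
(Avenue, Tunnel): Driver A can switch to Bridge (42 → 71). Not NE.
(Avenue, Backroad): Driver A can switch to Backroad (67 → 91). Not NE.
(Bridge, Bridge): Driver B can switch to Tunnel (35 → 65). Not NE.
(Bridge, Tunnel): Driver A can switch to Tunnel (71 → 86). Not NE.
(Bridge, Backroad): Driver A can switch to Avenue (38 → 67). Not NE.
(Tunnel, Bridge): Driver A can switch to Bridge (87 → 94). Not NE.
(Tunnel, Tunnel): Driver B can switch to Bridge (59 → 68). Not NE.
(Backroad, Backroad): Driver A gets 91, best alternative 67; Driver B gets 90, best alternative 44. No profitable deviation — NE.
(The remaining 3 profiles each have a profitable deviation by the same check.)

(Backroad, Backroad)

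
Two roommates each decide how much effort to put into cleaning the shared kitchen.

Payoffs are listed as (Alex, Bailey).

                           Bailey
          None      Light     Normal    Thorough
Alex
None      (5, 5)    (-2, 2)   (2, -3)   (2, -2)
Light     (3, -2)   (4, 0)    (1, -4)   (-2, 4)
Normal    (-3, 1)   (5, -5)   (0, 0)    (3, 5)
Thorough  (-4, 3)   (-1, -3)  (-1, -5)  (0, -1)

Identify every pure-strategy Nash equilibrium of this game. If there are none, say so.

(None, None): Alex gets 5, best alternative 3; Bailey gets 5, best alternative 2. No profitable deviation — NE.
(None, Light): Alex can switch to Light (-2 → 4). Not NE.
(None, Normal): Bailey can switch to None (-3 → 5). Not NE.
(None, Thorough): Alex can switch to Normal (2 → 3). Not NE.
(Light, None): Alex can switch to None (3 → 5). Not NE.
(Light, Light): Alex can switch to Normal (4 → 5). Not NE.
(Light, Normal): Alex can switch to None (1 → 2). Not NE.
(Normal, Thorough): Alex gets 3, best alternative 2; Bailey gets 5, best alternative 1. No profitable deviation — NE.
(The remaining 8 profiles each have a profitable deviation by the same check.)

(None, None); (Normal, Thorough)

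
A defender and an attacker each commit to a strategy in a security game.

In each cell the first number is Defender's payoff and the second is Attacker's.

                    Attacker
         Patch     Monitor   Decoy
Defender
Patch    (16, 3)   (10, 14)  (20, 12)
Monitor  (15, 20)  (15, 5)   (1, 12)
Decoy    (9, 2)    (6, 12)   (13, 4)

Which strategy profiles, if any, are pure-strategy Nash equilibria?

Defender against Patch: payoffs 16, 15, 9 → best response Patch.
Defender against Monitor: payoffs 10, 15, 6 → best response Monitor.
Defender against Decoy: payoffs 20, 1, 13 → best response Patch.
Attacker against Patch: payoffs 3, 14, 12 → best response Monitor.
Attacker against Monitor: payoffs 20, 5, 12 → best response Patch.
Attacker against Decoy: payoffs 2, 12, 4 → best response Monitor.
No profile is a mutual best response for all players.

This game has no pure Nash equilibrium.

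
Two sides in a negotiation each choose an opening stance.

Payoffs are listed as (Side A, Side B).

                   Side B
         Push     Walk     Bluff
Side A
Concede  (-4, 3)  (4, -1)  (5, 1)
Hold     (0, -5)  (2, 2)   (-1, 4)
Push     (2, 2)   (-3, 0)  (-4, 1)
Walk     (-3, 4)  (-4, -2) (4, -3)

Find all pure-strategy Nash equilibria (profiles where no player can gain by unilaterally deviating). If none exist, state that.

(Concede, Push): Side A can switch to Hold (-4 → 0). Not NE.
(Concede, Walk): Side B can switch to Push (-1 → 3). Not NE.
(Concede, Bluff): Side B can switch to Push (1 → 3). Not NE.
(Hold, Push): Side A can switch to Push (0 → 2). Not NE.
(Hold, Walk): Side A can switch to Concede (2 → 4). Not NE.
(Hold, Bluff): Side A can switch to Concede (-1 → 5). Not NE.
(Push, Push): Side A gets 2, best alternative 0; Side B gets 2, best alternative 1. No profitable deviation — NE.
(Push, Walk): Side A can switch to Concede (-3 → 4). Not NE.
(Push, Bluff): Side A can switch to Concede (-4 → 5). Not NE.
(The remaining 3 profiles each have a profitable deviation by the same check.)

The unique pure-strategy Nash equilibrium is (Push, Push).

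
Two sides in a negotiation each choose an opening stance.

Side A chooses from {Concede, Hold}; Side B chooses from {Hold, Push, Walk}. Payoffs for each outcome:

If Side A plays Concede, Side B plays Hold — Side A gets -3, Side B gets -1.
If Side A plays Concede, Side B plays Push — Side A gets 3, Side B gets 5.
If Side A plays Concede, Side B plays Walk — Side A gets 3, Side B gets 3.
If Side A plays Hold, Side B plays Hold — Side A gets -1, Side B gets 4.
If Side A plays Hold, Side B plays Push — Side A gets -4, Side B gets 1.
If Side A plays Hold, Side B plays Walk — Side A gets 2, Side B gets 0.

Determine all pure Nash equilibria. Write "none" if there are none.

(Concede, Hold): Side A can switch to Hold (-3 → -1). Not NE.
(Concede, Push): Side A gets 3, best alternative -4; Side B gets 5, best alternative 3. No profitable deviation — NE.
(Concede, Walk): Side B can switch to Push (3 → 5). Not NE.
(Hold, Hold): Side A gets -1, best alternative -3; Side B gets 4, best alternative 1. No profitable deviation — NE.
(Hold, Push): Side A can switch to Concede (-4 → 3). Not NE.
(Hold, Walk): Side A can switch to Concede (2 → 3). Not NE.

(Concede, Push), (Hold, Hold)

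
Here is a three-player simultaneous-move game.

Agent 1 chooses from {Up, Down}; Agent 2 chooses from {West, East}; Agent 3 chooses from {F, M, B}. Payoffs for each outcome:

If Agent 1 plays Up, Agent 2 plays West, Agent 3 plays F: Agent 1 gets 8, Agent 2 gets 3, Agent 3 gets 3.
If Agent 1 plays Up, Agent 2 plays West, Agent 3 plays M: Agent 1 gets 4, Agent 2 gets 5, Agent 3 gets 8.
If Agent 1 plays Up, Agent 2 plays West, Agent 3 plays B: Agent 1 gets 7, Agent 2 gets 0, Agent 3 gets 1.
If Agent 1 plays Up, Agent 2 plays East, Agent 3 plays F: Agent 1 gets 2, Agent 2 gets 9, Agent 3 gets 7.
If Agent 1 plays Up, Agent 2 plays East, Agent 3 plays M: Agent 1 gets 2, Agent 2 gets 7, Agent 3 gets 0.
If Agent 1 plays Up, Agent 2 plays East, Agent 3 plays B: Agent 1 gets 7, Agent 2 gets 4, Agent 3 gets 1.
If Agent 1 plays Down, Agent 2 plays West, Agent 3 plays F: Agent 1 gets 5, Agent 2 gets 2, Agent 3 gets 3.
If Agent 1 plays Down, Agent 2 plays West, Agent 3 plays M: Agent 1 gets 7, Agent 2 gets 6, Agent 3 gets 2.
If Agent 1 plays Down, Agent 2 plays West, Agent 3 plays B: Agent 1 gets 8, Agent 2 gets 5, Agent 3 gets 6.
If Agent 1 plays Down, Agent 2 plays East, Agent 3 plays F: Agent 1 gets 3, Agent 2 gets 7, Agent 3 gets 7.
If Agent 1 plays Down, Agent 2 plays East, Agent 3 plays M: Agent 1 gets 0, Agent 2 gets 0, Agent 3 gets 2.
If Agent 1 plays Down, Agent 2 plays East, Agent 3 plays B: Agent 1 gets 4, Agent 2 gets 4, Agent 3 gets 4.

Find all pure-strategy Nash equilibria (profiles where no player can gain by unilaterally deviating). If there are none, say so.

Agent 1 against (West, F): payoffs 8, 5 → best response Up.
Agent 1 against (West, M): payoffs 4, 7 → best response Down.
Agent 1 against (West, B): payoffs 7, 8 → best response Down.
Agent 1 against (East, F): payoffs 2, 3 → best response Down.
Agent 1 against (East, M): payoffs 2, 0 → best response Up.
Agent 1 against (East, B): payoffs 7, 4 → best response Up.
Agent 2 against (Up, F): payoffs 3, 9 → best response East.
Agent 2 against (Up, M): payoffs 5, 7 → best response East.
Agent 2 against (Up, B): payoffs 0, 4 → best response East.
Agent 2 against (Down, F): payoffs 2, 7 → best response East.
Agent 2 against (Down, M): payoffs 6, 0 → best response West.
Agent 2 against (Down, B): payoffs 5, 4 → best response West.
Agent 3 against (Up, West): payoffs 3, 8, 1 → best response M.
Agent 3 against (Up, East): payoffs 7, 0, 1 → best response F.
Agent 3 against (Down, West): payoffs 3, 2, 6 → best response B.
Agent 3 against (Down, East): payoffs 7, 2, 4 → best response F.
Mutual best responses: (Down, West, B); (Down, East, F).

Pure-strategy Nash equilibria: (Down, West, B) and (Down, East, F)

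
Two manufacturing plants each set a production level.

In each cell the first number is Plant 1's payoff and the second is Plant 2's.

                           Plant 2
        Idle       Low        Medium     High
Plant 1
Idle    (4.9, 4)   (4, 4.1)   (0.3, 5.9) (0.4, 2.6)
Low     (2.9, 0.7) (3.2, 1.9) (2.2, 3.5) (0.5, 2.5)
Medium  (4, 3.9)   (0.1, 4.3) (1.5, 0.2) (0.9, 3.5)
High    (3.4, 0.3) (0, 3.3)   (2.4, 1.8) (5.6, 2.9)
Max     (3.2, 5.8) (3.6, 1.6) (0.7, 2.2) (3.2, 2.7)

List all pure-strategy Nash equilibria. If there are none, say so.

(Idle, Idle): Plant 2 can switch to Low (4 → 4.1). Not NE.
(Idle, Low): Plant 2 can switch to Medium (4.1 → 5.9). Not NE.
(Idle, Medium): Plant 1 can switch to Low (0.3 → 2.2). Not NE.
(Idle, High): Plant 1 can switch to Low (0.4 → 0.5). Not NE.
(Low, Idle): Plant 1 can switch to Idle (2.9 → 4.9). Not NE.
(Low, Low): Plant 1 can switch to Idle (3.2 → 4). Not NE.
(The remaining 14 profiles each have a profitable deviation by the same check.)

none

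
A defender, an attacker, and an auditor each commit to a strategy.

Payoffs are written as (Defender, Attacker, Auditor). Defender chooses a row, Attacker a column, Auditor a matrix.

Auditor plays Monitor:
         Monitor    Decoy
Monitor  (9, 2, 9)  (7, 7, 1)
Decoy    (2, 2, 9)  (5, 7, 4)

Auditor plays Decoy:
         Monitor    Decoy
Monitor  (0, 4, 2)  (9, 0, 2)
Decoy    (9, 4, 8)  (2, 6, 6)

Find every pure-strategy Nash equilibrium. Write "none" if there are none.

none

For each strategy profile, look for a profitable unilateral deviation.
(Monitor, Monitor, Monitor): Attacker can switch to Decoy (2 → 7). Not NE.
(Monitor, Monitor, Decoy): Defender can switch to Decoy (0 → 9). Not NE.
(Monitor, Decoy, Monitor): Auditor can switch to Decoy (1 → 2). Not NE.
(Monitor, Decoy, Decoy): Attacker can switch to Monitor (0 → 4). Not NE.
(Decoy, Monitor, Monitor): Defender can switch to Monitor (2 → 9). Not NE.
(Decoy, Monitor, Decoy): Attacker can switch to Decoy (4 → 6). Not NE.
(Decoy, Decoy, Monitor): Defender can switch to Monitor (5 → 7). Not NE.
(Decoy, Decoy, Decoy): Defender can switch to Monitor (2 → 9). Not NE.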